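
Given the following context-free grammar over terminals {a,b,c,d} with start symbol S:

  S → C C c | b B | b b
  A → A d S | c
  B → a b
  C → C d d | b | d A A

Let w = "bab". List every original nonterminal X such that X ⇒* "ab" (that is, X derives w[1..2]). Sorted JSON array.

Convert to CNF:
  S -> C X7 | T2 B | T2 T2
  A -> A X4 | c
  B -> T1 T2
  C -> C X5 | T0 X6 | b
  T0 -> d
  T1 -> a
  T2 -> b
  T3 -> c
  X4 -> T0 S
  X5 -> T0 T0
  X6 -> A A
  X7 -> C T3

Fill CYK table bottom-up — only the sub-triangle for w[1..2]:
  cell(1,1) a: {T1}  orig:{}
  cell(2,2) b: {C,T2}  orig:{C}
  cell(1,2) ab: {B}

Original NTs in T[1,2] deriving "ab": ["B"]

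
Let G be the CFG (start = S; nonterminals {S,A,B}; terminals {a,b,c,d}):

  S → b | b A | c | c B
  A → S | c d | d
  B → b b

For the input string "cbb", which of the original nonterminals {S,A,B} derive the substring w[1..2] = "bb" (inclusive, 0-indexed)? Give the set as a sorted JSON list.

Convert to CNF:
  S -> T0 A | T1 B | b | c
  A -> T0 A | T1 B | T1 T2 | b | c | d
  B -> T0 T0
  T0 -> b
  T1 -> c
  T2 -> d

CYK table (by increasing span) — only the sub-triangle for w[1..2]:
  [1..1]={A,S,T0}  "b"  orig:{A,S}
  [2..2]={A,S,T0}  "b"  orig:{A,S}
  [1..2]={A,B,S}  "bb"

Original NTs in T[1,2] deriving "bb": ["A", "B", "S"]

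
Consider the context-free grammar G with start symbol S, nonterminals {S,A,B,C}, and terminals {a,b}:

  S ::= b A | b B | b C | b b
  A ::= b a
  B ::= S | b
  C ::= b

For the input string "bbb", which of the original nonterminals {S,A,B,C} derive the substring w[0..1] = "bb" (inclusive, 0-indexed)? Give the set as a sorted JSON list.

CNF form of G:
  S -> T0 A | T0 B | T0 C | T0 T0
  A -> T0 T1
  B -> T0 A | T0 B | T0 C | T0 T0 | b
  C -> b
  T0 -> b
  T1 -> a

CYK fill — only the sub-triangle for w[0..1]:
  cell(0,0) b: {B,C,T0}  orig:{B,C}
  cell(1,1) b: {B,C,T0}  orig:{B,C}
  cell(0,1) bb: {B,S}

Original NTs in T[0,1] deriving "bb": ["B", "S"]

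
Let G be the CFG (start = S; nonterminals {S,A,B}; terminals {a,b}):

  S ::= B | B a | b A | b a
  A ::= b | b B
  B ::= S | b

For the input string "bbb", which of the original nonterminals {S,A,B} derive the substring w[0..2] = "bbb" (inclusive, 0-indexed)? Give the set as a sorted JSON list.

CNF form of G:
  S -> B T1 | T0 A | T0 T1 | b
  A -> T0 B | b
  B -> B T1 | T0 A | T0 T1 | b
  T0 -> b
  T1 -> a

CYK table (by increasing span) — only the sub-triangle for w[0..2]:
  T[0,0] 'b' = {A,B,S,T0}  orig:{A,B,S}
  T[1,1] 'b' = {A,B,S,T0}  orig:{A,B,S}
  T[2,2] 'b' = {A,B,S,T0}  orig:{A,B,S}
  T[0,1] 'bb' = {A,B,S}
  T[1,2] 'bb' = {A,B,S}
  T[0,2] 'bbb' = {A,B,S}

Original NTs in T[0,2] deriving "bbb": ["A", "B", "S"]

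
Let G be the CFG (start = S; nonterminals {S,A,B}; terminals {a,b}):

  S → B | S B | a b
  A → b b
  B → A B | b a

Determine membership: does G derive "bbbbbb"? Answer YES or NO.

CNF form of G:
  S -> A B | S B | T0 T1 | T1 T0
  A -> T0 T0
  B -> A B | T0 T1
  T0 -> b
  T1 -> a

CYK table (by increasing span):
  T[0,0] 'b' = {T0}  orig:{}
  T[1,1] 'b' = {T0}  orig:{}
  T[2,2] 'b' = {T0}  orig:{}
  T[3,3] 'b' = {T0}  orig:{}
  T[4,4] 'b' = {T0}  orig:{}
  T[5,5] 'b' = {T0}  orig:{}
  T[0,1] 'bb' = {A}
  T[1,2] 'bb' = {A}
  T[2,3] 'bb' = {A}
  T[3,4] 'bb' = {A}
  T[4,5] 'bb' = {A}
  T[0,2] 'bbb' = ∅
  T[1,3] 'bbb' = ∅
  T[2,4] 'bbb' = ∅
  T[3,5] 'bbb' = ∅
  T[0,3] 'bbbb' = ∅
  T[1,4] 'bbbb' = ∅
  T[2,5] 'bbbb' = ∅
  T[0,4] 'bbbbb' = ∅
  T[1,5] 'bbbbb' = ∅
  T[0,5] 'bbbbbb' = ∅

S ∉ T[0,5] ⇒ NO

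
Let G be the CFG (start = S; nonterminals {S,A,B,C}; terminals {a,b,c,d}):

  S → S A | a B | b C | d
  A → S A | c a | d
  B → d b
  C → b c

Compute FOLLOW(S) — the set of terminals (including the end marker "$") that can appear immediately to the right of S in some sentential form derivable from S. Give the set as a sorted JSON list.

Compute FIRST by fixpoint:
iter 1:
  A via A→c a: +{c}
  A via A→d: +{d}
  B via B→d b: +{d}
  C via C→b c: +{b}
  S via S→a B: +{a}
  S via S→b C: +{b}
  S via S→d: +{d}
  S: {a,b,d}  A: {c,d}  B: {d}  C: {b}
iter 2:
  A via A→S A: +{a,b}
  S: {a,b,d}  A: {a,b,c,d}  B: {d}  C: {b}
iter 3: (no change)
  S: {a,b,d}  A: {a,b,c,d}  B: {d}  C: {b}

Compute FOLLOW by fixpoint:
initialize: $ ∈ FOLLOW(S)
[1]
  A→S A: FOLLOW(S) ⊇ FIRST(A) = {a,b,c,d}; new: +{a,b,c,d}
  S→S A: FOLLOW(A) ⊇ FOLLOW(S) ⊇ {$,a,b,c,d}; new: +{$,a,b,c,d}
  S→a B: FOLLOW(B) ⊇ FOLLOW(S) ⊇ {$,a,b,c,d}; new: +{$,a,b,c,d}
  S→b C: FOLLOW(C) ⊇ FOLLOW(S) ⊇ {$,a,b,c,d}; new: +{$,a,b,c,d}
  S: {$,a,b,c,d}  A: {$,a,b,c,d}  B: {$,a,b,c,d}  C: {$,a,b,c,d}
[2] done
  S: {$,a,b,c,d}  A: {$,a,b,c,d}  B: {$,a,b,c,d}  C: {$,a,b,c,d}

FOLLOW(S) = ["$", "a", "b", "c", "d"]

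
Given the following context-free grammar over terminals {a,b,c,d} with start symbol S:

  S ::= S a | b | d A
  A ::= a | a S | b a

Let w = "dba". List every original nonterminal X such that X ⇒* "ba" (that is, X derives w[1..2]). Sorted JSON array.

Convert to CNF:
  S -> S T0 | T2 A | b
  A -> T0 S | T1 T0 | a
  T0 -> a
  T1 -> b
  T2 -> d

CYK table (by increasing span) — only the sub-triangle for w[1..2]:
  [1..1]={S,T1}  "b"  orig:{S}
  [2..2]={A,T0}  "a"  orig:{A}
  [1..2]={A,S}  "ba"

Original NTs in T[1,2] deriving "ba": ["A", "S"]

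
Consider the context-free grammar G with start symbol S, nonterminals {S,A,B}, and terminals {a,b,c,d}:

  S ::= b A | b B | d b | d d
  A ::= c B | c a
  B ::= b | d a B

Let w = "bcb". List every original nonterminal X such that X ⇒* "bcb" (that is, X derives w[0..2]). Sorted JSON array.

Convert to CNF:
  S -> T2 T2 | T2 T3 | T3 A | T3 B
  A -> T0 B | T0 T1
  B -> T2 X4 | b
  T0 -> c
  T1 -> a
  T2 -> d
  T3 -> b
  X4 -> T1 B

Fill CYK table bottom-up (cells [i..j] with 0 ≤ i ≤ j ≤ 2 only):
  cell(0,0) b: {B,T3}  orig:{B}
  cell(1,1) c: {T0}  orig:{}
  cell(2,2) b: {B,T3}  orig:{B}
  cell(0,1) bc: ∅
  cell(1,2) cb: {A}
  cell(0,2) bcb: {S}

Original NTs in T[0,2] deriving "bcb": ["S"]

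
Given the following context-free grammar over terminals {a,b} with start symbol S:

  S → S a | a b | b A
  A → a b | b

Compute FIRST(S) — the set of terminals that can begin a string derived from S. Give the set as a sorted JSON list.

FIRST sets, iterate to fixpoint:
round 1:
  A via A→a b: +{a}
  A via A→b: +{b}
  S via S→a b: +{a}
  S via S→b A: +{b}
  S: {a,b}  A: {a,b}
round 2: (no change)
  S: {a,b}  A: {a,b}

FIRST(S) = ["a", "b"]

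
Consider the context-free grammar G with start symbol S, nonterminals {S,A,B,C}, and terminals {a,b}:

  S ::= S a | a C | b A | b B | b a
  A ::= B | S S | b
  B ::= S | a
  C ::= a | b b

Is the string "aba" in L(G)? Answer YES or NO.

Convert to CNF:
  S -> S T0 | T0 C | T1 A | T1 B | T1 T0
  A -> S S | S T0 | T0 C | T1 A | T1 B | T1 T0 | a | b
  B -> S T0 | T0 C | T1 A | T1 B | T1 T0 | a
  C -> T1 T1 | a
  T0 -> a
  T1 -> b

Fill CYK table bottom-up:
  [0..0]={A,B,C,T0}  "a"  orig:{A,B,C}
  [1..1]={A,T1}  "b"  orig:{A}
  [2..2]={A,B,C,T0}  "a"  orig:{A,B,C}
  [0..1]=∅  "ab"
  [1..2]={A,B,S}  "ba"
  [0..2]=∅  "aba"

S ∉ T[0,2] ⇒ NO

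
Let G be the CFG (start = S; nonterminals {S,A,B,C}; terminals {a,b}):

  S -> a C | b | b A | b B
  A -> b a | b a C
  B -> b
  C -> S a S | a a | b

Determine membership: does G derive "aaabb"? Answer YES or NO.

Convert to CNF:
  S -> T0 A | T0 B | T1 C | b
  A -> T0 T1 | T0 X2
  B -> b
  C -> S X3 | T1 T1 | b
  T0 -> b
  T1 -> a
  X2 -> T1 C
  X3 -> T1 S

Fill CYK table bottom-up:
  [0..0]={T1}  "a"  orig:{}
  [1..1]={T1}  "a"  orig:{}
  [2..2]={T1}  "a"  orig:{}
  [3..3]={B,C,S,T0}  "b"  orig:{B,C,S}
  [4..4]={B,C,S,T0}  "b"  orig:{B,C,S}
  [0..1]={C}  "aa"
  [1..2]={C}  "aa"
  [2..3]={S,X2,X3}  "ab"  orig:{S}
  [3..4]={S}  "bb"
  [0..2]={S,X2}  "aaa"  orig:{S}
  [1..3]={X3}  "aab"  orig:{}
  [2..4]={X3}  "abb"  orig:{}
  [0..3]=∅  "aaab"
  [1..4]=∅  "aabb"
  [0..4]=∅  "aaabb"

S ∉ T[0,4] ⇒ NO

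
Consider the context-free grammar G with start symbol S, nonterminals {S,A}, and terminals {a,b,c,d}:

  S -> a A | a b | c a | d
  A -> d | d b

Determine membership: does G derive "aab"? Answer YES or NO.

CNF form of G:
  S -> T2 A | T2 T1 | T3 T2 | d
  A -> T0 T1 | d
  T0 -> d
  T1 -> b
  T2 -> a
  T3 -> c

Fill CYK table bottom-up:
  T[0,0] 'a' = {T2}  orig:{}
  T[1,1] 'a' = {T2}  orig:{}
  T[2,2] 'b' = {T1}  orig:{}
  T[0,1] 'aa' = ∅
  T[1,2] 'ab' = {S}
  T[0,2] 'aab' = ∅

S ∉ T[0,2] ⇒ NO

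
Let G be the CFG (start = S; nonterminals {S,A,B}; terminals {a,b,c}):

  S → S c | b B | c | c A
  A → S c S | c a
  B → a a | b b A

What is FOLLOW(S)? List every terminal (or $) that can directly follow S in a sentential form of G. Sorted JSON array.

Compute FIRST by fixpoint:
iter 1:
  A via A→c a: +{c}
  B via B→a a: +{a}
  B via B→b b A: +{b}
  S via S→b B: +{b}
  S via S→c: +{c}
  FIRST(S)={b,c}  FIRST(A)={c}  FIRST(B)={a,b}
iter 2:
  A via A→S c S: +{b}
  FIRST(S)={b,c}  FIRST(A)={b,c}  FIRST(B)={a,b}
iter 3: done
  FIRST(S)={b,c}  FIRST(A)={b,c}  FIRST(B)={a,b}

FOLLOW iteration:
FOLLOW(S) := {$}
round 1:
  A→S c S: FOLLOW(S) ⊇ FIRST(c) = {c}; new: +{c}
  S→b B: FOLLOW(B) ⊇ FOLLOW(S) ⊇ {$,c}; new: +{$,c}
  S→c A: FOLLOW(A) ⊇ FOLLOW(S) ⊇ {$,c}; new: +{$,c}
  FOLLOW(S)={$,c}  FOLLOW(A)={$,c}  FOLLOW(B)={$,c}
round 2: (no change)
  FOLLOW(S)={$,c}  FOLLOW(A)={$,c}  FOLLOW(B)={$,c}

FOLLOW(S) = ["$", "c"]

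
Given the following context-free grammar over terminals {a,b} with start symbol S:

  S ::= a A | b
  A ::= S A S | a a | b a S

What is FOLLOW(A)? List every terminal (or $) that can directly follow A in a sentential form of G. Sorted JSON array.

FIRST sets, iterate to fixpoint:
round 1:
  A via A→a a: +{a}
  A via A→b a S: +{b}
  S via S→a A: +{a}
  S via S→b: +{b}
  FIRST[S]={a,b}  FIRST[A]={a,b}
round 2: (no change)
  FIRST[S]={a,b}  FIRST[A]={a,b}

FOLLOW iteration:
FOLLOW(S) := {$}
round 1:
  A→S A S: FOLLOW(S) ⊇ FIRST(A) = {a,b}; new: +{a,b}
  A→S A S: FOLLOW(A) ⊇ FIRST(S) = {a,b}; new: +{a,b}
  S→a A: FOLLOW(A) ⊇ FOLLOW(S) ⊇ {$,a,b}; new: +{$}
  FOLLOW(S)={$,a,b}  FOLLOW(A)={$,a,b}
round 2: (stable)
  FOLLOW(S)={$,a,b}  FOLLOW(A)={$,a,b}

FOLLOW(A) = ["$", "a", "b"]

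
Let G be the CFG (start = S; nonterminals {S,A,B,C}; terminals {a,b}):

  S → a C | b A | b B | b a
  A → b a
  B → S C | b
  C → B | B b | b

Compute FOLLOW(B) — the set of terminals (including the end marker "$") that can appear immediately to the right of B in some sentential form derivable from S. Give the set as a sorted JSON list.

FIRST sets, iterate to fixpoint:
round 1:
  A via A→b a: +{b}
  B via B→b: +{b}
  C via C→B: +{b}
  S via S→a C: +{a}
  S via S→b A: +{b}
  FIRST[S]={a,b}  FIRST[A]={b}  FIRST[B]={b}  FIRST[C]={b}
round 2:
  B via B→S C: +{a}
  C via C→B: +{a}
  FIRST[S]={a,b}  FIRST[A]={b}  FIRST[B]={a,b}  FIRST[C]={a,b}
round 3: (stable)
  FIRST[S]={a,b}  FIRST[A]={b}  FIRST[B]={a,b}  FIRST[C]={a,b}

FOLLOW sets:
FOLLOW(S) := {$}
iter 1:
  B→S C: FOLLOW(S) ⊇ FIRST(C) = {a,b}; new: +{a,b}
  C→B b: FOLLOW(B) ⊇ FIRST(b) = {b}; new: +{b}
  S→a C: FOLLOW(C) ⊇ FOLLOW(S) ⊇ {$,a,b}; new: +{$,a,b}
  S→b A: FOLLOW(A) ⊇ FOLLOW(S) ⊇ {$,a,b}; new: +{$,a,b}
  S→b B: FOLLOW(B) ⊇ FOLLOW(S) ⊇ {$,a,b}; new: +{$,a}
  FOLLOW[S]={$,a,b}  FOLLOW[A]={$,a,b}  FOLLOW[B]={$,a,b}  FOLLOW[C]={$,a,b}
iter 2: (no change)
  FOLLOW[S]={$,a,b}  FOLLOW[A]={$,a,b}  FOLLOW[B]={$,a,b}  FOLLOW[C]={$,a,b}

FOLLOW(B) = ["$", "a", "b"]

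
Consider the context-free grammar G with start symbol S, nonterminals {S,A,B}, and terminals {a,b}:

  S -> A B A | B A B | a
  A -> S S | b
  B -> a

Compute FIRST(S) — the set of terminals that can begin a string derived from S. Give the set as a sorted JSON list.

FIRST iteration:
round 1:
  A via A→b: +{b}
  B via B→a: +{a}
  S via S→A B A: +{b}
  S via S→B A B: +{a}
  FIRST(S)={a,b}  FIRST(A)={b}  FIRST(B)={a}
round 2:
  A via A→S S: +{a}
  FIRST(S)={a,b}  FIRST(A)={a,b}  FIRST(B)={a}
round 3: — fixpoint
  FIRST(S)={a,b}  FIRST(A)={a,b}  FIRST(B)={a}

FIRST(S) = ["a", "b"]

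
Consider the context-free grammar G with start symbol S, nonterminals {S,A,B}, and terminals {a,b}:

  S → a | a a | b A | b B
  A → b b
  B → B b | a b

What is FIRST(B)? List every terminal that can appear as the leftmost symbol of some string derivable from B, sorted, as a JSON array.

FIRST sets, iterate to fixpoint:
[1]
  A via A→b b: +{b}
  B via B→a b: +{a}
  S via S→a: +{a}
  S via S→b A: +{b}
  FIRST[S]={a,b}  FIRST[A]={b}  FIRST[B]={a}
[2] done
  FIRST[S]={a,b}  FIRST[A]={b}  FIRST[B]={a}

FIRST(B) = ["a"]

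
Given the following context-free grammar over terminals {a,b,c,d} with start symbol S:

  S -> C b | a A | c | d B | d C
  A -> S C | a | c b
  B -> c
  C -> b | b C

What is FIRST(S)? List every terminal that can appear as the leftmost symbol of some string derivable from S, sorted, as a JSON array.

FIRST sets, iterate to fixpoint:
iter 1:
  A via A→a: +{a}
  A via A→c b: +{c}
  B via B→c: +{c}
  C via C→b: +{b}
  S via S→C b: +{b}
  S via S→a A: +{a}
  S via S→c: +{c}
  S via S→d B: +{d}
  FIRST[S]={a,b,c,d}  FIRST[A]={a,c}  FIRST[B]={c}  FIRST[C]={b}
iter 2:
  A via A→S C: +{b,d}
  FIRST[S]={a,b,c,d}  FIRST[A]={a,b,c,d}  FIRST[B]={c}  FIRST[C]={b}
iter 3: (stable)
  FIRST[S]={a,b,c,d}  FIRST[A]={a,b,c,d}  FIRST[B]={c}  FIRST[C]={b}

FIRST(S) = ["a", "b", "c", "d"]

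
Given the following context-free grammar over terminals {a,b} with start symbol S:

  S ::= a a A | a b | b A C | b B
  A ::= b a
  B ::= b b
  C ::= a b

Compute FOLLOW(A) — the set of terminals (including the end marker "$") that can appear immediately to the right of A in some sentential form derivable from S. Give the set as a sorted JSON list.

Compute FIRST by fixpoint:
round 1:
  A via A→b a: +{b}
  B via B→b b: +{b}
  C via C→a b: +{a}
  S via S→a a A: +{a}
  S via S→b A C: +{b}
  S: {a,b}  A: {b}  B: {b}  C: {a}
round 2: (no change)
  S: {a,b}  A: {b}  B: {b}  C: {a}

FOLLOW iteration:
initialize: $ ∈ FOLLOW(S)
iter 1:
  S→a a A: FOLLOW(A) ⊇ FOLLOW(S) ⊇ {$}; new: +{$}
  S→b A C: FOLLOW(A) ⊇ FIRST(C) = {a}; new: +{a}
  S→b A C: FOLLOW(C) ⊇ FOLLOW(S) ⊇ {$}; new: +{$}
  S→b B: FOLLOW(B) ⊇ FOLLOW(S) ⊇ {$}; new: +{$}
  FOLLOW(S)={$}  FOLLOW(A)={$,a}  FOLLOW(B)={$}  FOLLOW(C)={$}
iter 2: (no change)
  FOLLOW(S)={$}  FOLLOW(A)={$,a}  FOLLOW(B)={$}  FOLLOW(C)={$}

FOLLOW(A) = ["$", "a"]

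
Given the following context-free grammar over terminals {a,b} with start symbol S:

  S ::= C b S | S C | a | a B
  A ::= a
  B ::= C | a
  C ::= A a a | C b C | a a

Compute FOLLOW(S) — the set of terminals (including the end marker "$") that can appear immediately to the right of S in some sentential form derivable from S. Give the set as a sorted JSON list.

Compute FIRST by fixpoint:
iter 1:
  A via A→a: +{a}
  B via B→a: +{a}
  C via C→A a a: +{a}
  S via S→C b S: +{a}
  FIRST[S]={a}  FIRST[A]={a}  FIRST[B]={a}  FIRST[C]={a}
iter 2: — fixpoint
  FIRST[S]={a}  FIRST[A]={a}  FIRST[B]={a}  FIRST[C]={a}

FOLLOW iteration:
FOLLOW(S) := {$}
round 1:
  C→A a a: FOLLOW(A) ⊇ FIRST(a) = {a}; new: +{a}
  C→C b C: FOLLOW(C) ⊇ FIRST(b) = {b}; new: +{b}
  S→S C: FOLLOW(S) ⊇ FIRST(C) = {a}; new: +{a}
  S→S C: FOLLOW(C) ⊇ FOLLOW(S) ⊇ {$,a}; new: +{$,a}
  S→a B: FOLLOW(B) ⊇ FOLLOW(S) ⊇ {$,a}; new: +{$,a}
  S: {$,a}  A: {a}  B: {$,a}  C: {$,a,b}
round 2: (stable)
  S: {$,a}  A: {a}  B: {$,a}  C: {$,a,b}

FOLLOW(S) = ["$", "a"]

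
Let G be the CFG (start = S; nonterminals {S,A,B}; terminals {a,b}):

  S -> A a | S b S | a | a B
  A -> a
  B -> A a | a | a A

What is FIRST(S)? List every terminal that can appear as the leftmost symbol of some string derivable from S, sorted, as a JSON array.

FIRST iteration:
pass 1:
  A via A→a: +{a}
  B via B→A a: +{a}
  S via S→A a: +{a}
  FIRST(S)={a}  FIRST(A)={a}  FIRST(B)={a}
pass 2: — fixpoint
  FIRST(S)={a}  FIRST(A)={a}  FIRST(B)={a}

FIRST(S) = ["a"]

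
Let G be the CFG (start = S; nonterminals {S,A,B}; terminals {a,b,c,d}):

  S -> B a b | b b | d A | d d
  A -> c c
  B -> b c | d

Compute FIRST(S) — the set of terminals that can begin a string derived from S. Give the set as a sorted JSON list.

FIRST iteration:
round 1:
  A via A→c c: +{c}
  B via B→b c: +{b}
  B via B→d: +{d}
  S via S→B a b: +{b,d}
  S: {b,d}  A: {c}  B: {b,d}
round 2: — fixpoint
  S: {b,d}  A: {c}  B: {b,d}

FIRST(S) = ["b", "d"]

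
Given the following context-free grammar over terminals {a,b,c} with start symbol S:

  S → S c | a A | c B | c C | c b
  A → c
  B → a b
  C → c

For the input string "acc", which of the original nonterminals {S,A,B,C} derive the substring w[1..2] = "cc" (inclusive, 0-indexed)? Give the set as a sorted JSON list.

CNF form of G:
  S -> S T2 | T0 A | T2 B | T2 C | T2 T1
  A -> c
  B -> T0 T1
  C -> c
  T0 -> a
  T1 -> b
  T2 -> c

Fill CYK table bottom-up (cells [i..j] with 1 ≤ i ≤ j ≤ 2 only):
  T[1,1] 'c' = {A,C,T2}  orig:{A,C}
  T[2,2] 'c' = {A,C,T2}  orig:{A,C}
  T[1,2] 'cc' = {S}

Original NTs in T[1,2] deriving "cc": ["S"]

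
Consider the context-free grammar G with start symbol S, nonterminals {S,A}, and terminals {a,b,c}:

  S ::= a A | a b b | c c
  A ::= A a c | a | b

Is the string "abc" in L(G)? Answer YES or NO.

Convert to CNF:
  S -> T0 A | T0 X4 | T1 T1
  A -> A X3 | a | b
  T0 -> a
  T1 -> c
  T2 -> b
  X3 -> T0 T1
  X4 -> T2 T2

Fill CYK table bottom-up:
  T[0,0] 'a' = {A,T0}  orig:{A}
  T[1,1] 'b' = {A,T2}  orig:{A}
  T[2,2] 'c' = {T1}  orig:{}
  T[0,1] 'ab' = {S}
  T[1,2] 'bc' = ∅
  T[0,2] 'abc' = ∅

S ∉ T[0,2] ⇒ NO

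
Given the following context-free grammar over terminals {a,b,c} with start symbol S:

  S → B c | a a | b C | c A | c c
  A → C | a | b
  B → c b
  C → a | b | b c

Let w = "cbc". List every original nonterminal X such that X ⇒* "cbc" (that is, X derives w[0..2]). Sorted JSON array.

CNF form of G:
  S -> B T1 | T0 C | T1 A | T1 T1 | T2 T2
  A -> T0 T1 | a | b
  B -> T1 T0
  C -> T0 T1 | a | b
  T0 -> b
  T1 -> c
  T2 -> a

CYK table (by increasing span) (cells [i..j] with 0 ≤ i ≤ j ≤ 2 only):
  cell(0,0) c: {T1}  orig:{}
  cell(1,1) b: {A,C,T0}  orig:{A,C}
  cell(2,2) c: {T1}  orig:{}
  cell(0,1) cb: {B,S}
  cell(1,2) bc: {A,C}
  cell(0,2) cbc: {S}

Original NTs in T[0,2] deriving "cbc": ["S"]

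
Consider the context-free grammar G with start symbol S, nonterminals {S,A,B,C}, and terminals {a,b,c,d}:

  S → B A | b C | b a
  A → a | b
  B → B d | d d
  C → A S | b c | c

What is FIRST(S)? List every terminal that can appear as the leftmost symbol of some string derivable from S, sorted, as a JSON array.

FIRST sets, iterate to fixpoint:
iter 1:
  A via A→a: +{a}
  A via A→b: +{b}
  B via B→d d: +{d}
  C via C→A S: +{a,b}
  C via C→c: +{c}
  S via S→B A: +{d}
  S via S→b C: +{b}
  FIRST[S]={b,d}  FIRST[A]={a,b}  FIRST[B]={d}  FIRST[C]={a,b,c}
iter 2: (no change)
  FIRST[S]={b,d}  FIRST[A]={a,b}  FIRST[B]={d}  FIRST[C]={a,b,c}

FIRST(S) = ["b", "d"]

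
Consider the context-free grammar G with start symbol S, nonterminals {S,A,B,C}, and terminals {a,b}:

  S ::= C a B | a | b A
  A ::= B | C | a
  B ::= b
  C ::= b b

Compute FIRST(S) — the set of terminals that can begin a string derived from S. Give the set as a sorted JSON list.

Compute FIRST by fixpoint:
round 1:
  A via A→a: +{a}
  B via B→b: +{b}
  C via C→b b: +{b}
  S via S→C a B: +{b}
  S via S→a: +{a}
  FIRST(S)={a,b}  FIRST(A)={a}  FIRST(B)={b}  FIRST(C)={b}
round 2:
  A via A→B: +{b}
  FIRST(S)={a,b}  FIRST(A)={a,b}  FIRST(B)={b}  FIRST(C)={b}
round 3: (no change)
  FIRST(S)={a,b}  FIRST(A)={a,b}  FIRST(B)={b}  FIRST(C)={b}

FIRST(S) = ["a", "b"]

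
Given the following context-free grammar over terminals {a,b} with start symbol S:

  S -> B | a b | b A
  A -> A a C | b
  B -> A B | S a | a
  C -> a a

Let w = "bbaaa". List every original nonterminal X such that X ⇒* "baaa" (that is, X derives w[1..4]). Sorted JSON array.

CNF form of G:
  S -> A B | S T0 | T0 T1 | T1 A | a
  A -> A X2 | b
  B -> A B | S T0 | a
  C -> T0 T0
  T0 -> a
  T1 -> b
  X2 -> T0 C

CYK table (by increasing span), restricted to cells inside w[1..4]:
  cell(1,1) b: {A,T1}  orig:{A}
  cell(2,2) a: {B,S,T0}  orig:{B,S}
  cell(3,3) a: {B,S,T0}  orig:{B,S}
  cell(4,4) a: {B,S,T0}  orig:{B,S}
  cell(1,2) ba: {B,S}
  cell(2,3) aa: {B,C,S}
  cell(3,4) aa: {B,C,S}
  cell(1,3) baa: {B,S}
  cell(2,4) aaa: {B,S,X2}  orig:{B,S}
  cell(1,4) baaa: {A,B,S}

Original NTs in T[1,4] deriving "baaa": ["A", "B", "S"]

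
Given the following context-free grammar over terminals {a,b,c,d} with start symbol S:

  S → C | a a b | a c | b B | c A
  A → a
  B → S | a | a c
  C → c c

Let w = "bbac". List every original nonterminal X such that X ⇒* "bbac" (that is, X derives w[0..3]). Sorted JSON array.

Convert to CNF:
  S -> T0 T2 | T0 X4 | T1 B | T2 A | T2 T2
  A -> a
  B -> T0 T2 | T0 X3 | T1 B | T2 A | T2 T2 | a
  C -> T2 T2
  T0 -> a
  T1 -> b
  T2 -> c
  X3 -> T0 T1
  X4 -> T0 T1

Fill CYK table bottom-up (cells [i..j] with 0 ≤ i ≤ j ≤ 3 only):
  T[0,0] 'b' = {T1}  orig:{}
  T[1,1] 'b' = {T1}  orig:{}
  T[2,2] 'a' = {A,B,T0}  orig:{A,B}
  T[3,3] 'c' = {T2}  orig:{}
  T[0,1] 'bb' = ∅
  T[1,2] 'ba' = {B,S}
  T[2,3] 'ac' = {B,S}
  T[0,2] 'bba' = {B,S}
  T[1,3] 'bac' = {B,S}
  T[0,3] 'bbac' = {B,S}

Original NTs in T[0,3] deriving "bbac": ["B", "S"]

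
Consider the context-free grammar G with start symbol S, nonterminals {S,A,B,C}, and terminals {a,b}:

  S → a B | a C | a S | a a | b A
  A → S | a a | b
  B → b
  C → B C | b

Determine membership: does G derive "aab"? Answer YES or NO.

Convert to CNF:
  S -> T0 B | T0 C | T0 S | T0 T0 | T1 A
  A -> T0 B | T0 C | T0 S | T0 T0 | T1 A | b
  B -> b
  C -> B C | b
  T0 -> a
  T1 -> b

CYK table (by increasing span):
  T[0,0] 'a' = {T0}  orig:{}
  T[1,1] 'a' = {T0}  orig:{}
  T[2,2] 'b' = {A,B,C,T1}  orig:{A,B,C}
  T[0,1] 'aa' = {A,S}
  T[1,2] 'ab' = {A,S}
  T[0,2] 'aab' = {A,S}

S ∈ T[0,2] ⇒ YES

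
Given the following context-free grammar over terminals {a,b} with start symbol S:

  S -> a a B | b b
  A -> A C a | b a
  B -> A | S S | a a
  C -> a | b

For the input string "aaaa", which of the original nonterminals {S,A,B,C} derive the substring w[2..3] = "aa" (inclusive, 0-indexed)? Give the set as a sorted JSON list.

CNF form of G:
  S -> T0 X4 | T1 T1
  A -> A X2 | T1 T0
  B -> A X3 | S S | T0 T0 | T1 T0
  C -> a | b
  T0 -> a
  T1 -> b
  X2 -> C T0
  X3 -> C T0
  X4 -> T0 B

CYK table (by increasing span) — only the sub-triangle for w[2..3]:
  cell(2,2) a: {C,T0}  orig:{C}
  cell(3,3) a: {C,T0}  orig:{C}
  cell(2,3) aa: {B,X2,X3}  orig:{B}

Original NTs in T[2,3] deriving "aa": ["B"]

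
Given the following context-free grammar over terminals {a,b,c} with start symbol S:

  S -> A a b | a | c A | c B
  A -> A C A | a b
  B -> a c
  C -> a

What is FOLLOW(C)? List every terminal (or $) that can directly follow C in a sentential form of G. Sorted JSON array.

FIRST iteration:
iter 1:
  A via A→a b: +{a}
  B via B→a c: +{a}
  C via C→a: +{a}
  S via S→A a b: +{a}
  S via S→c A: +{c}
  FIRST[S]={a,c}  FIRST[A]={a}  FIRST[B]={a}  FIRST[C]={a}
iter 2: (stable)
  FIRST[S]={a,c}  FIRST[A]={a}  FIRST[B]={a}  FIRST[C]={a}

FOLLOW sets:
seed FOLLOW(S) with $
iter 1:
  A→A C A: FOLLOW(A) ⊇ FIRST(C) = {a}; new: +{a}
  A→A C A: FOLLOW(C) ⊇ FIRST(A) = {a}; new: +{a}
  S→c A: FOLLOW(A) ⊇ FOLLOW(S) ⊇ {$}; new: +{$}
  S→c B: FOLLOW(B) ⊇ FOLLOW(S) ⊇ {$}; new: +{$}
  FOLLOW[S]={$}  FOLLOW[A]={$,a}  FOLLOW[B]={$}  FOLLOW[C]={a}
iter 2: — fixpoint
  FOLLOW[S]={$}  FOLLOW[A]={$,a}  FOLLOW[B]={$}  FOLLOW[C]={a}

FOLLOW(C) = ["a"]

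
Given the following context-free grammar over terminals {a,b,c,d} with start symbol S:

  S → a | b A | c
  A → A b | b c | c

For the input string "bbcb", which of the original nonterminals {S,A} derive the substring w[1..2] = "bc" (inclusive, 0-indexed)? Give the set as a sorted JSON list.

Convert to CNF:
  S -> T0 A | a | c
  A -> A T0 | T0 T1 | c
  T0 -> b
  T1 -> c

CYK table (by increasing span), restricted to cells inside w[1..2]:
  cell(1,1) b: {T0}  orig:{}
  cell(2,2) c: {A,S,T1}  orig:{A,S}
  cell(1,2) bc: {A,S}

Original NTs in T[1,2] deriving "bc": ["A", "S"]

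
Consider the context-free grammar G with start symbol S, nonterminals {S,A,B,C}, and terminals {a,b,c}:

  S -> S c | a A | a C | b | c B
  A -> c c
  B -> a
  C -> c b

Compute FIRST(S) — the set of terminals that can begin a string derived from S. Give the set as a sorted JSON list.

FIRST iteration:
iter 1:
  A via A→c c: +{c}
  B via B→a: +{a}
  C via C→c b: +{c}
  S via S→a A: +{a}
  S via S→b: +{b}
  S via S→c B: +{c}
  S: {a,b,c}  A: {c}  B: {a}  C: {c}
iter 2: (no change)
  S: {a,b,c}  A: {c}  B: {a}  C: {c}

FIRST(S) = ["a", "b", "c"]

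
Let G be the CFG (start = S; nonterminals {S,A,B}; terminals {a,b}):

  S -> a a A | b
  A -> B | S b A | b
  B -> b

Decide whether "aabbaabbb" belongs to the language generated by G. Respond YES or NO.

Convert to CNF:
  S -> T1 X3 | b
  A -> S X2 | b
  B -> b
  T0 -> b
  T1 -> a
  X2 -> T0 A
  X3 -> T1 A

Fill CYK table bottom-up:
  cell(0,0) a: {T1}  orig:{}
  cell(1,1) a: {T1}  orig:{}
  cell(2,2) b: {A,B,S,T0}  orig:{A,B,S}
  cell(3,3) b: {A,B,S,T0}  orig:{A,B,S}
  cell(4,4) a: {T1}  orig:{}
  cell(5,5) a: {T1}  orig:{}
  cell(6,6) b: {A,B,S,T0}  orig:{A,B,S}
  cell(7,7) b: {A,B,S,T0}  orig:{A,B,S}
  cell(8,8) b: {A,B,S,T0}  orig:{A,B,S}
  cell(0,1) aa: ∅
  cell(1,2) ab: {X3}  orig:{}
  cell(2,3) bb: {X2}  orig:{}
  cell(3,4) ba: ∅
  cell(4,5) aa: ∅
  cell(5,6) ab: {X3}  orig:{}
  cell(6,7) bb: {X2}  orig:{}
  cell(7,8) bb: {X2}  orig:{}
  cell(0,2) aab: {S}
  cell(1,3) abb: ∅
  cell(2,4) bba: ∅
  cell(3,5) baa: ∅
  cell(4,6) aab: {S}
  cell(5,7) abb: ∅
  cell(6,8) bbb: {A}
  cell(0,3) aabb: ∅
  cell(1,4) abba: ∅
  cell(2,5) bbaa: ∅
  cell(3,6) baab: ∅
  cell(4,7) aabb: ∅
  cell(5,8) abbb: {X3}  orig:{}
  cell(0,4) aabba: ∅
  cell(1,5) abbaa: ∅
  cell(2,6) bbaab: ∅
  cell(3,7) baabb: ∅
  cell(4,8) aabbb: {A,S}
  cell(0,5) aabbaa: ∅
  cell(1,6) abbaab: ∅
  cell(2,7) bbaabb: ∅
  cell(3,8) baabbb: {X2}  orig:{}
  cell(0,6) aabbaab: ∅
  cell(1,7) abbaabb: ∅
  cell(2,8) bbaabbb: {A}
  cell(0,7) aabbaabb: ∅
  cell(1,8) abbaabbb: {X3}  orig:{}
  cell(0,8) aabbaabbb: {A,S}

S ∈ T[0,8] ⇒ YES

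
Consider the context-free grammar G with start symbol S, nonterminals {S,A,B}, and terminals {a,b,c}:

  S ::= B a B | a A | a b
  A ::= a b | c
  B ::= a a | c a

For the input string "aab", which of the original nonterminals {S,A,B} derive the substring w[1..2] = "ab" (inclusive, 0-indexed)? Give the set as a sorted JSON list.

CNF form of G:
  S -> B X3 | T0 A | T0 T1
  A -> T0 T1 | c
  B -> T0 T0 | T2 T0
  T0 -> a
  T1 -> b
  T2 -> c
  X3 -> T0 B

CYK fill, restricted to cells inside w[1..2]:
  cell(1,1) a: {T0}  orig:{}
  cell(2,2) b: {T1}  orig:{}
  cell(1,2) ab: {A,S}

Original NTs in T[1,2] deriving "ab": ["A", "S"]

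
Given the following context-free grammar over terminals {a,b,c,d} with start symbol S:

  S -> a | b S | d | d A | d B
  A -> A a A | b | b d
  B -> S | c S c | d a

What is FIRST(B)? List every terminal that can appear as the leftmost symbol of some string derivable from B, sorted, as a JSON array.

Compute FIRST by fixpoint:
pass 1:
  A via A→b: +{b}
  B via B→c S c: +{c}
  B via B→d a: +{d}
  S via S→a: +{a}
  S via S→b S: +{b}
  S via S→d: +{d}
  S: {a,b,d}  A: {b}  B: {c,d}
pass 2:
  B via B→S: +{a,b}
  S: {a,b,d}  A: {b}  B: {a,b,c,d}
pass 3: — fixpoint
  S: {a,b,d}  A: {b}  B: {a,b,c,d}

FIRST(B) = ["a", "b", "c", "d"]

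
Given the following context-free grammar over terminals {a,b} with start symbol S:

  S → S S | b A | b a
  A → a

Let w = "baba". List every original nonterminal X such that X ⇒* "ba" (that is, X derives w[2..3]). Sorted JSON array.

CNF form of G:
  S -> S S | T0 A | T0 T1
  A -> a
  T0 -> b
  T1 -> a

CYK fill — only the sub-triangle for w[2..3]:
  T[2,2] 'b' = {T0}  orig:{}
  T[3,3] 'a' = {A,T1}  orig:{A}
  T[2,3] 'ba' = {S}

Original NTs in T[2,3] deriving "ba": ["S"]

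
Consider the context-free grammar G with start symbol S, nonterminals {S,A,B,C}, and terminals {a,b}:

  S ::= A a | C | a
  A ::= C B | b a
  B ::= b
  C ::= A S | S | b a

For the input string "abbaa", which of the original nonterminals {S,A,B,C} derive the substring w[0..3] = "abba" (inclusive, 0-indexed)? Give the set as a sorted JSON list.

CNF form of G:
  S -> A S | A T1 | T0 T1 | a
  A -> C B | T0 T1
  B -> b
  C -> A S | A T1 | T0 T1 | a
  T0 -> b
  T1 -> a

Fill CYK table bottom-up, restricted to cells inside w[0..3]:
  cell(0,0) a: {C,S,T1}  orig:{C,S}
  cell(1,1) b: {B,T0}  orig:{B}
  cell(2,2) b: {B,T0}  orig:{B}
  cell(3,3) a: {C,S,T1}  orig:{C,S}
  cell(0,1) ab: {A}
  cell(1,2) bb: ∅
  cell(2,3) ba: {A,C,S}
  cell(0,2) abb: ∅
  cell(1,3) bba: ∅
  cell(0,3) abba: {C,S}

Original NTs in T[0,3] deriving "abba": ["C", "S"]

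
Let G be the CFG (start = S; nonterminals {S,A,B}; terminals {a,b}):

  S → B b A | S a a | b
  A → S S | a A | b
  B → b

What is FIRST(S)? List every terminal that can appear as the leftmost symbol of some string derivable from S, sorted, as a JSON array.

Compute FIRST by fixpoint:
round 1:
  A via A→a A: +{a}
  A via A→b: +{b}
  B via B→b: +{b}
  S via S→B b A: +{b}
  FIRST(S)={b}  FIRST(A)={a,b}  FIRST(B)={b}
round 2: (no change)
  FIRST(S)={b}  FIRST(A)={a,b}  FIRST(B)={b}

FIRST(S) = ["b"]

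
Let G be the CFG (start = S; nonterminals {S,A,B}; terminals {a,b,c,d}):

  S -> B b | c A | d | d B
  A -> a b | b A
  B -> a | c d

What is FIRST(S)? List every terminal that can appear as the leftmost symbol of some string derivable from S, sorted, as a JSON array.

FIRST iteration:
pass 1:
  A via A→a b: +{a}
  A via A→b A: +{b}
  B via B→a: +{a}
  B via B→c d: +{c}
  S via S→B b: +{a,c}
  S via S→d: +{d}
  S: {a,c,d}  A: {a,b}  B: {a,c}
pass 2: done
  S: {a,c,d}  A: {a,b}  B: {a,c}

FIRST(S) = ["a", "c", "d"]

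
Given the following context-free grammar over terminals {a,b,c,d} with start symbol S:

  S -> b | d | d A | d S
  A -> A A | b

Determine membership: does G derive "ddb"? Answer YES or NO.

CNF form of G:
  S -> T0 A | T0 S | b | d
  A -> A A | b
  T0 -> d

Fill CYK table bottom-up:
  [0..0]={S,T0}  "d"  orig:{S}
  [1..1]={S,T0}  "d"  orig:{S}
  [2..2]={A,S}  "b"
  [0..1]={S}  "dd"
  [1..2]={S}  "db"
  [0..2]={S}  "ddb"

S ∈ T[0,2] ⇒ YES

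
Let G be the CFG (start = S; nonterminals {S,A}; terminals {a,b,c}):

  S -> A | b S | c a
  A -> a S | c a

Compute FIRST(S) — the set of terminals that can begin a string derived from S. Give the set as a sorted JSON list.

FIRST iteration:
round 1:
  A via A→a S: +{a}
  A via A→c a: +{c}
  S via S→A: +{a,c}
  S via S→b S: +{b}
  S: {a,b,c}  A: {a,c}
round 2: — fixpoint
  S: {a,b,c}  A: {a,c}

FIRST(S) = ["a", "b", "c"]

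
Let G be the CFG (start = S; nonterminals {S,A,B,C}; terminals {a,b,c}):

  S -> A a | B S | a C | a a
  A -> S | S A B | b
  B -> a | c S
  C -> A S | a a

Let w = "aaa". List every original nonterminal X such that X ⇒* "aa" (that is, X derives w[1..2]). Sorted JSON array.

Convert to CNF:
  S -> A T0 | B S | T0 C | T0 T0
  A -> A T0 | B S | S X2 | T0 C | T0 T0 | b
  B -> T1 S | a
  C -> A S | T0 T0
  T0 -> a
  T1 -> c
  X2 -> A B

CYK table (by increasing span), restricted to cells inside w[1..2]:
  [1..1]={B,T0}  "a"  orig:{B}
  [2..2]={B,T0}  "a"  orig:{B}
  [1..2]={A,C,S}  "aa"

Original NTs in T[1,2] deriving "aa": ["A", "C", "S"]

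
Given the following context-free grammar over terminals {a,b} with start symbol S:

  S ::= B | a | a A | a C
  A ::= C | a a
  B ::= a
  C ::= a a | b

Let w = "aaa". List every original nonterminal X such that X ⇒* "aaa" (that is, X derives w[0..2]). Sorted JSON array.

Convert to CNF:
  S -> T0 A | T0 C | a
  A -> T0 T0 | b
  B -> a
  C -> T0 T0 | b
  T0 -> a

CYK fill, restricted to cells inside w[0..2]:
  [0..0]={B,S,T0}  "a"  orig:{B,S}
  [1..1]={B,S,T0}  "a"  orig:{B,S}
  [2..2]={B,S,T0}  "a"  orig:{B,S}
  [0..1]={A,C}  "aa"
  [1..2]={A,C}  "aa"
  [0..2]={S}  "aaa"

Original NTs in T[0,2] deriving "aaa": ["S"]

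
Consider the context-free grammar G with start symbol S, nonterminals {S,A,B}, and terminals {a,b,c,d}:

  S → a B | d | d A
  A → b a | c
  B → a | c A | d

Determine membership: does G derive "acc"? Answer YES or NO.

CNF form of G:
  S -> T1 B | T3 A | d
  A -> T0 T1 | c
  B -> T2 A | a | d
  T0 -> b
  T1 -> a
  T2 -> c
  T3 -> d

Fill CYK table bottom-up:
  cell(0,0) a: {B,T1}  orig:{B}
  cell(1,1) c: {A,T2}  orig:{A}
  cell(2,2) c: {A,T2}  orig:{A}
  cell(0,1) ac: ∅
  cell(1,2) cc: {B}
  cell(0,2) acc: {S}

S ∈ T[0,2] ⇒ YES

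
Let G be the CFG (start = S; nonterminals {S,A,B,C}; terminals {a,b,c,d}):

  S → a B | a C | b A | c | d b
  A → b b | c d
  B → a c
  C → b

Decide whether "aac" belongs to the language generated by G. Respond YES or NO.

CNF form of G:
  S -> T0 A | T2 T0 | T3 B | T3 C | c
  A -> T0 T0 | T1 T2
  B -> T3 T1
  C -> b
  T0 -> b
  T1 -> c
  T2 -> d
  T3 -> a

CYK fill:
  cell(0,0) a: {T3}  orig:{}
  cell(1,1) a: {T3}  orig:{}
  cell(2,2) c: {S,T1}  orig:{S}
  cell(0,1) aa: ∅
  cell(1,2) ac: {B}
  cell(0,2) aac: {S}

S ∈ T[0,2] ⇒ YES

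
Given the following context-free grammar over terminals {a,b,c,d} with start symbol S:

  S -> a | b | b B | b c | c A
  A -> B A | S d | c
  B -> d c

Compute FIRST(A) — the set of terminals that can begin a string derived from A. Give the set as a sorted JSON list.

Compute FIRST by fixpoint:
pass 1:
  A via A→c: +{c}
  B via B→d c: +{d}
  S via S→a: +{a}
  S via S→b: +{b}
  S via S→c A: +{c}
  FIRST(S)={a,b,c}  FIRST(A)={c}  FIRST(B)={d}
pass 2:
  A via A→B A: +{d}
  A via A→S d: +{a,b}
  FIRST(S)={a,b,c}  FIRST(A)={a,b,c,d}  FIRST(B)={d}
pass 3: (stable)
  FIRST(S)={a,b,c}  FIRST(A)={a,b,c,d}  FIRST(B)={d}

FIRST(A) = ["a", "b", "c", "d"]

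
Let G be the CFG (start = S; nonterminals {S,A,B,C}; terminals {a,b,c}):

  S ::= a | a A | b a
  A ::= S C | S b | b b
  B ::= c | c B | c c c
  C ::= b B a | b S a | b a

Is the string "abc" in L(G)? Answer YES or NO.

CNF form of G:
  S -> T0 T2 | T2 A | a
  A -> S C | S T0 | T0 T0
  B -> T1 B | T1 X3 | c
  C -> T0 T2 | T0 X4 | T0 X5
  T0 -> b
  T1 -> c
  T2 -> a
  X3 -> T1 T1
  X4 -> B T2
  X5 -> S T2

Fill CYK table bottom-up:
  [0..0]={S,T2}  "a"  orig:{S}
  [1..1]={T0}  "b"  orig:{}
  [2..2]={B,T1}  "c"  orig:{B}
  [0..1]={A}  "ab"
  [1..2]=∅  "bc"
  [0..2]=∅  "abc"

S ∉ T[0,2] ⇒ NO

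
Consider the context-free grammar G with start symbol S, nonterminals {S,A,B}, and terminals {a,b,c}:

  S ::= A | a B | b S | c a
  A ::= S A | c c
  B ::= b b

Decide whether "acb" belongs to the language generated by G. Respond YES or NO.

Convert to CNF:
  S -> S A | T0 T0 | T0 T2 | T1 S | T2 B
  A -> S A | T0 T0
  B -> T1 T1
  T0 -> c
  T1 -> b
  T2 -> a

Fill CYK table bottom-up:
  T[0,0] 'a' = {T2}  orig:{}
  T[1,1] 'c' = {T0}  orig:{}
  T[2,2] 'b' = {T1}  orig:{}
  T[0,1] 'ac' = ∅
  T[1,2] 'cb' = ∅
  T[0,2] 'acb' = ∅

S ∉ T[0,2] ⇒ NO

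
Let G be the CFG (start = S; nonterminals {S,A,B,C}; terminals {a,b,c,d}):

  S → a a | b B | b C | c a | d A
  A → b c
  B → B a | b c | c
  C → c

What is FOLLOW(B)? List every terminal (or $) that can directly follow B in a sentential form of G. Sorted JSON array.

FIRST sets, iterate to fixpoint:
iter 1:
  A via A→b c: +{b}
  B via B→b c: +{b}
  B via B→c: +{c}
  C via C→c: +{c}
  S via S→a a: +{a}
  S via S→b B: +{b}
  S via S→c a: +{c}
  S via S→d A: +{d}
  FIRST(S)={a,b,c,d}  FIRST(A)={b}  FIRST(B)={b,c}  FIRST(C)={c}
iter 2: (stable)
  FIRST(S)={a,b,c,d}  FIRST(A)={b}  FIRST(B)={b,c}  FIRST(C)={c}

Compute FOLLOW by fixpoint:
seed FOLLOW(S) with $
pass 1:
  B→B a: FOLLOW(B) ⊇ FIRST(a) = {a}; new: +{a}
  S→b B: FOLLOW(B) ⊇ FOLLOW(S) ⊇ {$}; new: +{$}
  S→b C: FOLLOW(C) ⊇ FOLLOW(S) ⊇ {$}; new: +{$}
  S→d A: FOLLOW(A) ⊇ FOLLOW(S) ⊇ {$}; new: +{$}
  FOLLOW[S]={$}  FOLLOW[A]={$}  FOLLOW[B]={$,a}  FOLLOW[C]={$}
pass 2: (no change)
  FOLLOW[S]={$}  FOLLOW[A]={$}  FOLLOW[B]={$,a}  FOLLOW[C]={$}

FOLLOW(B) = ["$", "a"]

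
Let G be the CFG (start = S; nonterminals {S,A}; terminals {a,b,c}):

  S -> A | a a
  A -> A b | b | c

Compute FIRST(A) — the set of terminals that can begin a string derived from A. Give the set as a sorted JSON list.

Compute FIRST by fixpoint:
[1]
  A via A→b: +{b}
  A via A→c: +{c}
  S via S→A: +{b,c}
  S via S→a a: +{a}
  S: {a,b,c}  A: {b,c}
[2] (no change)
  S: {a,b,c}  A: {b,c}

FIRST(A) = ["b", "c"]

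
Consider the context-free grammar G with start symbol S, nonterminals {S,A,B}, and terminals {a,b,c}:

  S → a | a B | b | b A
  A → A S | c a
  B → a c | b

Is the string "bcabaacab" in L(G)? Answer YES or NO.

CNF form of G:
  S -> T1 B | T2 A | a | b
  A -> A S | T0 T1
  B -> T1 T0 | b
  T0 -> c
  T1 -> a
  T2 -> b

Fill CYK table bottom-up:
  cell(0,0) b: {B,S,T2}  orig:{B,S}
  cell(1,1) c: {T0}  orig:{}
  cell(2,2) a: {S,T1}  orig:{S}
  cell(3,3) b: {B,S,T2}  orig:{B,S}
  cell(4,4) a: {S,T1}  orig:{S}
  cell(5,5) a: {S,T1}  orig:{S}
  cell(6,6) c: {T0}  orig:{}
  cell(7,7) a: {S,T1}  orig:{S}
  cell(8,8) b: {B,S,T2}  orig:{B,S}
  cell(0,1) bc: ∅
  cell(1,2) ca: {A}
  cell(2,3) ab: {S}
  cell(3,4) ba: ∅
  cell(4,5) aa: ∅
  cell(5,6) ac: {B}
  cell(6,7) ca: {A}
  cell(7,8) ab: {S}
  cell(0,2) bca: {S}
  cell(1,3) cab: {A}
  cell(2,4) aba: ∅
  cell(3,5) baa: ∅
  cell(4,6) aac: {S}
  cell(5,7) aca: ∅
  cell(6,8) cab: {A}
  cell(0,3) bcab: {S}
  cell(1,4) caba: {A}
  cell(2,5) abaa: ∅
  cell(3,6) baac: ∅
  cell(4,7) aaca: ∅
  cell(5,8) acab: ∅
  cell(0,4) bcaba: {S}
  cell(1,5) cabaa: {A}
  cell(2,6) abaac: ∅
  cell(3,7) baaca: ∅
  cell(4,8) aacab: ∅
  cell(0,5) bcabaa: {S}
  cell(1,6) cabaac: {A}
  cell(2,7) abaaca: ∅
  cell(3,8) baacab: ∅
  cell(0,6) bcabaac: {S}
  cell(1,7) cabaaca: {A}
  cell(2,8) abaacab: ∅
  cell(0,7) bcabaaca: {S}
  cell(1,8) cabaacab: {A}
  cell(0,8) bcabaacab: {S}

S ∈ T[0,8] ⇒ YES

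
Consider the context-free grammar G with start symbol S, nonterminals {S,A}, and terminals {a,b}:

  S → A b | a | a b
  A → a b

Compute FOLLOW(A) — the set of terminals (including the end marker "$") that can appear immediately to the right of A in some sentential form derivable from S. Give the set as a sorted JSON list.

FIRST sets, iterate to fixpoint:
round 1:
  A via A→a b: +{a}
  S via S→A b: +{a}
  FIRST(S)={a}  FIRST(A)={a}
round 2: done
  FIRST(S)={a}  FIRST(A)={a}

FOLLOW sets:
FOLLOW(S) := {$}
round 1:
  S→A b: FOLLOW(A) ⊇ FIRST(b) = {b}; new: +{b}
  S: {$}  A: {b}
round 2: (no change)
  S: {$}  A: {b}

FOLLOW(A) = ["b"]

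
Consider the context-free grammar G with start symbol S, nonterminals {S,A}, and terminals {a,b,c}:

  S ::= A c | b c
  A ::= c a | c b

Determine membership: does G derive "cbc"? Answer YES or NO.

CNF form of G:
  S -> A T0 | T2 T0
  A -> T0 T1 | T0 T2
  T0 -> c
  T1 -> a
  T2 -> b

CYK table (by increasing span):
  T[0,0] 'c' = {T0}  orig:{}
  T[1,1] 'b' = {T2}  orig:{}
  T[2,2] 'c' = {T0}  orig:{}
  T[0,1] 'cb' = {A}
  T[1,2] 'bc' = {S}
  T[0,2] 'cbc' = {S}

S ∈ T[0,2] ⇒ YES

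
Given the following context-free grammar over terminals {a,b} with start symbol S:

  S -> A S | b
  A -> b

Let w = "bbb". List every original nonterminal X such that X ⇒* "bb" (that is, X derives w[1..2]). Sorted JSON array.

CNF form of G:
  S -> A S | b
  A -> b

Fill CYK table bottom-up (cells [i..j] with 1 ≤ i ≤ j ≤ 2 only):
  [1..1]={A,S}  "b"
  [2..2]={A,S}  "b"
  [1..2]={S}  "bb"

Original NTs in T[1,2] deriving "bb": ["S"]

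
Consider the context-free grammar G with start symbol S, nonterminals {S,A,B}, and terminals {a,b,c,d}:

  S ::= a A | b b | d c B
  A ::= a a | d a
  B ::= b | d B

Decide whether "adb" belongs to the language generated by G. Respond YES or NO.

Convert to CNF:
  S -> T0 A | T1 X4 | T2 T2
  A -> T0 T0 | T1 T0
  B -> T1 B | b
  T0 -> a
  T1 -> d
  T2 -> b
  T3 -> c
  X4 -> T3 B

CYK fill:
  [0..0]={T0}  "a"  orig:{}
  [1..1]={T1}  "d"  orig:{}
  [2..2]={B,T2}  "b"  orig:{B}
  [0..1]=∅  "ad"
  [1..2]={B}  "db"
  [0..2]=∅  "adb"

S ∉ T[0,2] ⇒ NO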